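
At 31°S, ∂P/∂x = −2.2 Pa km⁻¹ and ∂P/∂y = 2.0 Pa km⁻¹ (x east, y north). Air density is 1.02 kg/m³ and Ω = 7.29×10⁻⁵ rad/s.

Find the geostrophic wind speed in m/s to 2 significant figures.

Coriolis parameter at 31°S:
f = 2Ω sin φ = 2 × 7.29×10⁻⁵ × sin 31° = 7.51×10⁻⁵ s⁻¹
In the Southern Hemisphere f is negative: f = −7.51×10⁻⁵ s⁻¹.
Component geostrophic relations (x east, y north):
u_g = −(1/(fρ)) ∂P/∂y,  v_g = (1/(fρ)) ∂P/∂x
u_g = −(2.0×10⁻³)/(−7.51×10⁻⁵ × 1.02) = 26.1 m/s;  v_g = (−2.2×10⁻³)/(−7.51×10⁻⁵ × 1.02) = 28.7 m/s
|V_g| = √(u_g² + v_g²) = 38.8 m/s

39 m/s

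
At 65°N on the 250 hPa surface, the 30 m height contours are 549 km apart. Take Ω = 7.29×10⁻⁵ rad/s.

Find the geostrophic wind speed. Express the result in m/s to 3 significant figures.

Coriolis parameter at 65°N:
f = 2Ω sin φ = 2 × 7.29×10⁻⁵ × sin 65° = 1.32×10⁻⁴ s⁻¹
Height gradient: |∂Z/∂n| = 30 m / 549000 m = 5.46×10⁻⁵
On a pressure surface, geostrophic balance gives V_g = (g/f)|∂Z/∂n|:
V_g = 9.81 × 5.46×10⁻⁵ / 1.32×10⁻⁴ = 4.06 m/s

4.06 m/s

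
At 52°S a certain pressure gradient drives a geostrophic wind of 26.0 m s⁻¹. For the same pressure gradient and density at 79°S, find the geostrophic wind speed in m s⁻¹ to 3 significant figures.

With the same pressure gradient and density, V_g ∝ 1/f ∝ 1/sin φ.
V₂ = V₁ · sin φ₁ / sin φ₂ = 26.0 × sin 52° / sin 79°
V₂ = 26.0 × 0.7880/0.9816 = 20.9 m s⁻¹

20.9 m s⁻¹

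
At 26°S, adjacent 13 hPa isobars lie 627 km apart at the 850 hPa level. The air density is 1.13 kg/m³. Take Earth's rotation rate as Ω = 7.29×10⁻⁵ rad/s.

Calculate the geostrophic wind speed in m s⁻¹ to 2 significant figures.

Coriolis parameter at 26°S:
f = 2Ω sin φ = 2 × 7.29×10⁻⁵ × sin 26° = 6.39×10⁻⁵ s⁻¹
Pressure gradient: |∂P/∂n| = 1300 Pa / 627000 m = 2.07×10⁻³ Pa/m
Geostrophic balance (pressure-gradient force = Coriolis force):
V_g = (1/(fρ)) |∂P/∂n| = 2.07×10⁻³ / (6.39×10⁻⁵ × 1.13) = 28.7 m/s

29 m s⁻¹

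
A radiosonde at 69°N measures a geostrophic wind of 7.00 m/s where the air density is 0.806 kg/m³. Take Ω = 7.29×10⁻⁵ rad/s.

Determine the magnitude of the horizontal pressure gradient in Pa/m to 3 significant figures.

Coriolis parameter at 69°N:
f = 2Ω sin φ = 2 × 7.29×10⁻⁵ × sin 69° = 1.36×10⁻⁴ s⁻¹
Geostrophic balance rearranged: |∂P/∂n| = f ρ V_g
|∂P/∂n| = 1.36×10⁻⁴ × 0.806 × 7.00 = 7.68×10⁻⁴ Pa/m

7.68×10⁻⁴ Pa/m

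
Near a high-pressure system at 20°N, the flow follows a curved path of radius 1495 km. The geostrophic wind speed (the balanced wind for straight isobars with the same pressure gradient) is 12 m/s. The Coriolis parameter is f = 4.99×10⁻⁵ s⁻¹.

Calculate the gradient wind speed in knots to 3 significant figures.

29.2 knots

Around a high, pressure-gradient force acts outward with centrifugal, so Coriolis balances both:
fV = (1/ρ)|∂P/∂n| + V²/R  →  V² − fR·V + fR·V_g = 0
With fR = 4.99×10⁻⁵ × 1495×10³ m = 74.6 m/s:
V = [fR − √((fR)² − 4 fR V_g)]/2 = [74.6 − √(74.6² − 4×74.6×12)]/2 = 15 m/s
Supergeostrophic (V > V_g = 12 m/s), as expected around a high.
Converting: 15 m/s × 1.944 = 29.2 knots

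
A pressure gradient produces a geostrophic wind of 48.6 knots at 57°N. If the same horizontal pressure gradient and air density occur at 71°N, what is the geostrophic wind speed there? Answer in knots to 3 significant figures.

43.1 knots

With the same pressure gradient and density, V_g ∝ 1/f ∝ 1/sin φ.
V₂ = V₁ · sin φ₁ / sin φ₂ = 48.6 × sin 57° / sin 71°
V₂ = 48.6 × 0.8387/0.9455 = 43.1 knots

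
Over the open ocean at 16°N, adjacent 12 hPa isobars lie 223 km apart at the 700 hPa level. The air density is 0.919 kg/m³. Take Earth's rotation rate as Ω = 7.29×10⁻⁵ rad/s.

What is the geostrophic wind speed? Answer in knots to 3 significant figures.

Coriolis parameter at 16°N:
f = 2Ω sin φ = 2 × 7.29×10⁻⁵ × sin 16° = 4.02×10⁻⁵ s⁻¹
Pressure gradient: |∂P/∂n| = 1200 Pa / 223000 m = 5.38×10⁻³ Pa/m
Geostrophic balance (pressure-gradient force = Coriolis force):
V_g = (1/(fρ)) |∂P/∂n| = 5.38×10⁻³ / (4.02×10⁻⁵ × 0.919) = 146 m/s
Converting: 146 m/s × 1.944 = 283 knots

283 knots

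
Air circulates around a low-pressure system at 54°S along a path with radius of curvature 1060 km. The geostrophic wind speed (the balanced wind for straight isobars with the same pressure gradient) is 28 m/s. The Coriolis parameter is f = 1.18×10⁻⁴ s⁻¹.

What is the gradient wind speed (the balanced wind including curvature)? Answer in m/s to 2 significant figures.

Around a low, centrifugal force acts outward with Coriolis, so pressure-gradient force balances both:
(1/ρ)|∂P/∂n| = fV + V²/R  →  V² + fR·V − fR·V_g = 0
With fR = 1.18×10⁻⁴ × 1060×10³ m = 125 m/s:
V = [−fR + √((fR)² + 4 fR V_g)]/2 = [−125 + √(125² + 4×125×28)]/2 = 23.6 m/s
Subgeostrophic (V < V_g = 28 m/s), as expected around a low.

24 m/s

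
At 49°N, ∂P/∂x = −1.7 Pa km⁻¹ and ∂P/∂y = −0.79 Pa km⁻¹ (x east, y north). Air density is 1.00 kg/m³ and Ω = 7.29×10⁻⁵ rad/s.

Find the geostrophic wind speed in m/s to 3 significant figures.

17.0 m/s

Coriolis parameter at 49°N:
f = 2Ω sin φ = 2 × 7.29×10⁻⁵ × sin 49° = 1.10×10⁻⁴ s⁻¹
Component geostrophic relations (x east, y north):
u_g = −(1/(fρ)) ∂P/∂y,  v_g = (1/(fρ)) ∂P/∂x
u_g = −(−0.79×10⁻³)/(1.10×10⁻⁴ × 1.00) = 7.18 m/s;  v_g = (−1.7×10⁻³)/(1.10×10⁻⁴ × 1.00) = −15.4 m/s
|V_g| = √(u_g² + v_g²) = 17.0 m/s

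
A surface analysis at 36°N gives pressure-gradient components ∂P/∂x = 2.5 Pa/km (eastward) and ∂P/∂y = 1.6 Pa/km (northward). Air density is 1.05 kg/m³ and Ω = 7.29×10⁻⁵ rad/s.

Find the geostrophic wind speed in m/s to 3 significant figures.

Coriolis parameter at 36°N:
f = 2Ω sin φ = 2 × 7.29×10⁻⁵ × sin 36° = 8.57×10⁻⁵ s⁻¹
Component geostrophic relations (x east, y north):
u_g = −(1/(fρ)) ∂P/∂y,  v_g = (1/(fρ)) ∂P/∂x
u_g = −(1.6×10⁻³)/(8.57×10⁻⁵ × 1.05) = −17.8 m/s;  v_g = (2.5×10⁻³)/(8.57×10⁻⁵ × 1.05) = 27.8 m/s
|V_g| = √(u_g² + v_g²) = 33.0 m/s

33.0 m/s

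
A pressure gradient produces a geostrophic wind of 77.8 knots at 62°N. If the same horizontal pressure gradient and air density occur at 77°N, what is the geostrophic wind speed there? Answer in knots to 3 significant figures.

70.5 knots

With the same pressure gradient and density, V_g ∝ 1/f ∝ 1/sin φ.
V₂ = V₁ · sin φ₁ / sin φ₂ = 77.8 × sin 62° / sin 77°
V₂ = 77.8 × 0.8829/0.9744 = 70.5 knots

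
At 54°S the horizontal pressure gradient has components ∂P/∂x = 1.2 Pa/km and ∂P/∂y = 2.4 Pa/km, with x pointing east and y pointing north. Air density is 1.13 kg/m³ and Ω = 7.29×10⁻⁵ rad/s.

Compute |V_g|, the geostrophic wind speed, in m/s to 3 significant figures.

20.1 m/s

Coriolis parameter at 54°S:
f = 2Ω sin φ = 2 × 7.29×10⁻⁵ × sin 54° = 1.18×10⁻⁴ s⁻¹
In the Southern Hemisphere f is negative: f = −1.18×10⁻⁴ s⁻¹.
Component geostrophic relations (x east, y north):
u_g = −(1/(fρ)) ∂P/∂y,  v_g = (1/(fρ)) ∂P/∂x
u_g = −(2.4×10⁻³)/(−1.18×10⁻⁴ × 1.13) = 18.0 m/s;  v_g = (1.2×10⁻³)/(−1.18×10⁻⁴ × 1.13) = −9.00 m/s
|V_g| = √(u_g² + v_g²) = 20.1 m/s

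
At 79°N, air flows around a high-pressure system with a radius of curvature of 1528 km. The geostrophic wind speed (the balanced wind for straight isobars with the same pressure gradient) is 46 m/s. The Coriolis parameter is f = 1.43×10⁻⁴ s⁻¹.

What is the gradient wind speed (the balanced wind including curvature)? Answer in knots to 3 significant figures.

128 knots

Around a high, pressure-gradient force acts outward with centrifugal, so Coriolis balances both:
fV = (1/ρ)|∂P/∂n| + V²/R  →  V² − fR·V + fR·V_g = 0
With fR = 1.43×10⁻⁴ × 1528×10³ m = 219 m/s:
V = [fR − √((fR)² − 4 fR V_g)]/2 = [219 − √(219² − 4×219×46)]/2 = 65.8 m/s
Supergeostrophic (V > V_g = 46 m/s), as expected around a high.
Converting: 65.8 m/s × 1.944 = 128 knots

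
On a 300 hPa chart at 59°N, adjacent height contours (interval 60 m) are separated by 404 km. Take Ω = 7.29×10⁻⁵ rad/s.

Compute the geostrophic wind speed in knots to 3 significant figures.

Coriolis parameter at 59°N:
f = 2Ω sin φ = 2 × 7.29×10⁻⁵ × sin 59° = 1.25×10⁻⁴ s⁻¹
Height gradient: |∂Z/∂n| = 60 m / 404000 m = 1.49×10⁻⁴
On a pressure surface, geostrophic balance gives V_g = (g/f)|∂Z/∂n|:
V_g = 9.81 × 1.49×10⁻⁴ / 1.25×10⁻⁴ = 11.7 m/s
Converting: 11.7 m/s × 1.944 = 22.7 knots

22.7 knots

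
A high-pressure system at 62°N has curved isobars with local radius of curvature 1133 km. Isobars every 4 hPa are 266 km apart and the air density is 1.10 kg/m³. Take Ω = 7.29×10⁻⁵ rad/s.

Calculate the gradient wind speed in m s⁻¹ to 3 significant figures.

11.5 m s⁻¹

Coriolis parameter at 62°N:
f = 2Ω sin φ = 2 × 7.29×10⁻⁵ × sin 62° = 1.29×10⁻⁴ s⁻¹
Pressure gradient: |∂P/∂n| = 400 Pa / 266000 m = 1.50×10⁻³ Pa/m
Geostrophic speed: V_g = |∂P/∂n|/(fρ) = 1.50×10⁻³/(1.29×10⁻⁴ × 1.10) = 10.6 m/s
Around a high, pressure-gradient force acts outward with centrifugal, so Coriolis balances both:
fV = (1/ρ)|∂P/∂n| + V²/R  →  V² − fR·V + fR·V_g = 0
With fR = 1.29×10⁻⁴ × 1133×10³ m = 146 m/s:
V = [fR − √((fR)² − 4 fR V_g)]/2 = [146 − √(146² − 4×146×10.6)]/2 = 11.5 m/s
Supergeostrophic (V > V_g = 10.6 m/s), as expected around a high.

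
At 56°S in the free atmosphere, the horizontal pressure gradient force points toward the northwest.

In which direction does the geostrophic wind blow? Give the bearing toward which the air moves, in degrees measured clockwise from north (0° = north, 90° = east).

The pressure-gradient force points toward the northwest (bearing 315°).
Geostrophic balance: in the Southern Hemisphere the Coriolis force deflects motion to the left, so the geostrophic wind blows 90° to the left of the pressure-gradient force (low pressure on the right).
Rotating 315° by 90° counterclockwise gives 225° — the wind blows toward the southwest.

225°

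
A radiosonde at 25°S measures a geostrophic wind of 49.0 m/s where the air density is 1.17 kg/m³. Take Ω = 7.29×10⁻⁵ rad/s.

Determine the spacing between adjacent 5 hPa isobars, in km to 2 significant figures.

Coriolis parameter at 25°S:
f = 2Ω sin φ = 2 × 7.29×10⁻⁵ × sin 25° = 6.16×10⁻⁵ s⁻¹
Geostrophic balance rearranged: |∂P/∂n| = f ρ V_g
|∂P/∂n| = 6.16×10⁻⁵ × 1.17 × 49.0 = 3.53×10⁻³ Pa/m
Isobar spacing: Δn = ΔP/|∂P/∂n| = 500 Pa / 3.53×10⁻³ Pa/m = 141541 m ≈ 140 km

140 km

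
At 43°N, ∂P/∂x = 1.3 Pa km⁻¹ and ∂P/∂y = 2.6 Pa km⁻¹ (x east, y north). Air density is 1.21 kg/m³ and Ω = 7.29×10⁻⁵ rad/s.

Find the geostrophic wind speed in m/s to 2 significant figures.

Coriolis parameter at 43°N:
f = 2Ω sin φ = 2 × 7.29×10⁻⁵ × sin 43° = 9.94×10⁻⁵ s⁻¹
Component geostrophic relations (x east, y north):
u_g = −(1/(fρ)) ∂P/∂y,  v_g = (1/(fρ)) ∂P/∂x
u_g = −(2.6×10⁻³)/(9.94×10⁻⁵ × 1.21) = −21.6 m/s;  v_g = (1.3×10⁻³)/(9.94×10⁻⁵ × 1.21) = 10.8 m/s
|V_g| = √(u_g² + v_g²) = 24.2 m/s

24 m/s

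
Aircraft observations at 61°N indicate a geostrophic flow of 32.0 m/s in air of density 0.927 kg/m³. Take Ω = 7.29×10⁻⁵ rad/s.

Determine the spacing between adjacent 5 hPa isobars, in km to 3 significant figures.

132 km

Coriolis parameter at 61°N:
f = 2Ω sin φ = 2 × 7.29×10⁻⁵ × sin 61° = 1.28×10⁻⁴ s⁻¹
Geostrophic balance rearranged: |∂P/∂n| = f ρ V_g
|∂P/∂n| = 1.28×10⁻⁴ × 0.927 × 32.0 = 3.78×10⁻³ Pa/m
Isobar spacing: Δn = ΔP/|∂P/∂n| = 500 Pa / 3.78×10⁻³ Pa/m = 132179 m ≈ 132 km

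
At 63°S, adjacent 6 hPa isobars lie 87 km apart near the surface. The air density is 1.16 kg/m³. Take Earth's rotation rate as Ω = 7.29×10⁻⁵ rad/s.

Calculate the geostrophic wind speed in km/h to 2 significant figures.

160 km/h

Coriolis parameter at 63°S:
f = 2Ω sin φ = 2 × 7.29×10⁻⁵ × sin 63° = 1.30×10⁻⁴ s⁻¹
Pressure gradient: |∂P/∂n| = 600 Pa / 87000 m = 6.90×10⁻³ Pa/m
Geostrophic balance (pressure-gradient force = Coriolis force):
V_g = (1/(fρ)) |∂P/∂n| = 6.90×10⁻³ / (1.30×10⁻⁴ × 1.16) = 45.8 m/s
Converting: 45.8 m/s × 3.6 = 160 km/h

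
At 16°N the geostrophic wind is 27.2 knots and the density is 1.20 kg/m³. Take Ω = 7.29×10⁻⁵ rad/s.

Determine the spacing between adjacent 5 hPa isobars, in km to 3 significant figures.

Coriolis parameter at 16°N:
f = 2Ω sin φ = 2 × 7.29×10⁻⁵ × sin 16° = 4.02×10⁻⁵ s⁻¹
Wind speed in SI: 27.2 knots = 14.0 m/s
Geostrophic balance rearranged: |∂P/∂n| = f ρ V_g
|∂P/∂n| = 4.02×10⁻⁵ × 1.20 × 14.0 = 6.75×10⁻⁴ Pa/m
Isobar spacing: Δn = ΔP/|∂P/∂n| = 500 Pa / 6.75×10⁻⁴ Pa/m = 740945 m ≈ 741 km

741 km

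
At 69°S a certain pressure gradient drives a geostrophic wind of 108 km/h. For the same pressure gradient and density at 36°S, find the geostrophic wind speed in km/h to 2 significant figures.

170 km/h

With the same pressure gradient and density, V_g ∝ 1/f ∝ 1/sin φ.
V₂ = V₁ · sin φ₁ / sin φ₂ = 108 × sin 69° / sin 36°
V₂ = 108 × 0.9336/0.5878 = 170 km/h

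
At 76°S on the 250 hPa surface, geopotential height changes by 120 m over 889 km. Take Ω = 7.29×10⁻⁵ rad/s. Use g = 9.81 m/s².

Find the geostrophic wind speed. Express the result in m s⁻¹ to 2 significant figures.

Coriolis parameter at 76°S:
f = 2Ω sin φ = 2 × 7.29×10⁻⁵ × sin 76° = 1.41×10⁻⁴ s⁻¹
Height gradient: |∂Z/∂n| = 120 m / 889000 m = 1.35×10⁻⁴
On a pressure surface, geostrophic balance gives V_g = (g/f)|∂Z/∂n|:
V_g = 9.81 × 1.35×10⁻⁴ / 1.41×10⁻⁴ = 9.36 m/s

9.4 m s⁻¹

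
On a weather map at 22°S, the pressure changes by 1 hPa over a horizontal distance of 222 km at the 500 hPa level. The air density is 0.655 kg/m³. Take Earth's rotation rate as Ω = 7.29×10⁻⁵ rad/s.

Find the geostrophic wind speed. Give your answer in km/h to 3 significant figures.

Coriolis parameter at 22°S:
f = 2Ω sin φ = 2 × 7.29×10⁻⁵ × sin 22° = 5.46×10⁻⁵ s⁻¹
Pressure gradient: |∂P/∂n| = 100 Pa / 222000 m = 4.50×10⁻⁴ Pa/m
Geostrophic balance (pressure-gradient force = Coriolis force):
V_g = (1/(fρ)) |∂P/∂n| = 4.50×10⁻⁴ / (5.46×10⁻⁵ × 0.655) = 12.6 m/s
Converting: 12.6 m/s × 3.6 = 45.3 km/h

45.3 km/h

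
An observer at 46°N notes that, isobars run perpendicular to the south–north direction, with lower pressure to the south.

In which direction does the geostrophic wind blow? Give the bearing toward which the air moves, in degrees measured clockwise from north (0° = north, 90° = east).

The pressure-gradient force points toward the south (bearing 180°).
Geostrophic balance: in the Northern Hemisphere the Coriolis force deflects motion to the right, so the geostrophic wind blows 90° to the right of the pressure-gradient force (low pressure on the left).
Rotating 180° by 90° clockwise gives 270° — the wind blows toward the west.

270°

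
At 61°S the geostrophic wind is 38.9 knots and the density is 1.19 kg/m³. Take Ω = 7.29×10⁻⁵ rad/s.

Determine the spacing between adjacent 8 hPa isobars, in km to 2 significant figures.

260 km

Coriolis parameter at 61°S:
f = 2Ω sin φ = 2 × 7.29×10⁻⁵ × sin 61° = 1.28×10⁻⁴ s⁻¹
Wind speed in SI: 38.9 knots = 20.0 m/s
Geostrophic balance rearranged: |∂P/∂n| = f ρ V_g
|∂P/∂n| = 1.28×10⁻⁴ × 1.19 × 20.0 = 3.04×10⁻³ Pa/m
Isobar spacing: Δn = ΔP/|∂P/∂n| = 800 Pa / 3.04×10⁻³ Pa/m = 263438 m ≈ 260 km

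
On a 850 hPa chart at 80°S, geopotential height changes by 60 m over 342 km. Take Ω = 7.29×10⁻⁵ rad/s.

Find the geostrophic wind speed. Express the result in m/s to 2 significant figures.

12 m/s

Coriolis parameter at 80°S:
f = 2Ω sin φ = 2 × 7.29×10⁻⁵ × sin 80° = 1.44×10⁻⁴ s⁻¹
Height gradient: |∂Z/∂n| = 60 m / 342000 m = 1.75×10⁻⁴
On a pressure surface, geostrophic balance gives V_g = (g/f)|∂Z/∂n|:
V_g = 9.81 × 1.75×10⁻⁴ / 1.44×10⁻⁴ = 12.0 m/s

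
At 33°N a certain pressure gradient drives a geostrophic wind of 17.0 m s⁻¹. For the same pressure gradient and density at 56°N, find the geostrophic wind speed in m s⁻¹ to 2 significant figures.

11 m s⁻¹

With the same pressure gradient and density, V_g ∝ 1/f ∝ 1/sin φ.
V₂ = V₁ · sin φ₁ / sin φ₂ = 17.0 × sin 33° / sin 56°
V₂ = 17.0 × 0.5446/0.8290 = 11 m s⁻¹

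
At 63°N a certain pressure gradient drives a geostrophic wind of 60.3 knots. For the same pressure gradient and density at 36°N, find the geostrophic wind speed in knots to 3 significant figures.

91.4 knots

With the same pressure gradient and density, V_g ∝ 1/f ∝ 1/sin φ.
V₂ = V₁ · sin φ₁ / sin φ₂ = 60.3 × sin 63° / sin 36°
V₂ = 60.3 × 0.8910/0.5878 = 91.4 knots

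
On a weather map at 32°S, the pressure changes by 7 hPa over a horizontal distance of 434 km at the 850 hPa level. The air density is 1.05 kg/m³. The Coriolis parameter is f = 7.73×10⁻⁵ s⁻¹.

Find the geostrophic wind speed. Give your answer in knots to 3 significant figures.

38.6 knots

Pressure gradient: |∂P/∂n| = 700 Pa / 434000 m = 1.61×10⁻³ Pa/m
Geostrophic balance (pressure-gradient force = Coriolis force):
V_g = (1/(fρ)) |∂P/∂n| = 1.61×10⁻³ / (7.73×10⁻⁵ × 1.05) = 19.9 m/s
Converting: 19.9 m/s × 1.944 = 38.6 knots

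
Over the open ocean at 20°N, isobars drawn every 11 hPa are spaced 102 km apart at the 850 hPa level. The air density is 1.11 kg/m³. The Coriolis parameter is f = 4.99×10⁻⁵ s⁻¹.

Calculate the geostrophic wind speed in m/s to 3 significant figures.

195 m/s

Pressure gradient: |∂P/∂n| = 1100 Pa / 102000 m = 1.08×10⁻² Pa/m
Geostrophic balance (pressure-gradient force = Coriolis force):
V_g = (1/(fρ)) |∂P/∂n| = 1.08×10⁻² / (4.99×10⁻⁵ × 1.11) = 195 m/s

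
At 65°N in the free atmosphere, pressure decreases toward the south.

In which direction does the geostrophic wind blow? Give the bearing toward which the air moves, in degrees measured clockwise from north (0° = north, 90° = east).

The pressure-gradient force points toward the south (bearing 180°).
Geostrophic balance: in the Northern Hemisphere the Coriolis force deflects motion to the right, so the geostrophic wind blows 90° to the right of the pressure-gradient force (low pressure on the left).
Rotating 180° by 90° clockwise gives 270° — the wind blows toward the west.

270°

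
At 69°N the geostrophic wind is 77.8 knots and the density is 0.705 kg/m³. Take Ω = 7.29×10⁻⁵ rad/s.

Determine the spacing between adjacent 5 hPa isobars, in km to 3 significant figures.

Coriolis parameter at 69°N:
f = 2Ω sin φ = 2 × 7.29×10⁻⁵ × sin 69° = 1.36×10⁻⁴ s⁻¹
Wind speed in SI: 77.8 knots = 40.0 m/s
Geostrophic balance rearranged: |∂P/∂n| = f ρ V_g
|∂P/∂n| = 1.36×10⁻⁴ × 0.705 × 40.0 = 3.84×10⁻³ Pa/m
Isobar spacing: Δn = ΔP/|∂P/∂n| = 500 Pa / 3.84×10⁻³ Pa/m = 130183 m ≈ 130 km

130 km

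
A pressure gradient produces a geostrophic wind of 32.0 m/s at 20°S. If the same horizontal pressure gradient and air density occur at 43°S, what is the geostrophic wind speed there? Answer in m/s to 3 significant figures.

With the same pressure gradient and density, V_g ∝ 1/f ∝ 1/sin φ.
V₂ = V₁ · sin φ₁ / sin φ₂ = 32.0 × sin 20° / sin 43°
V₂ = 32.0 × 0.3420/0.6820 = 16.0 m/s

16.0 m/s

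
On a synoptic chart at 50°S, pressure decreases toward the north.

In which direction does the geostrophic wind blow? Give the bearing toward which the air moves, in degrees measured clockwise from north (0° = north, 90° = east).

The pressure-gradient force points toward the north (bearing 000°).
Geostrophic balance: in the Southern Hemisphere the Coriolis force deflects motion to the left, so the geostrophic wind blows 90° to the left of the pressure-gradient force (low pressure on the right).
Rotating 000° by 90° counterclockwise gives 270° — the wind blows toward the west.

270°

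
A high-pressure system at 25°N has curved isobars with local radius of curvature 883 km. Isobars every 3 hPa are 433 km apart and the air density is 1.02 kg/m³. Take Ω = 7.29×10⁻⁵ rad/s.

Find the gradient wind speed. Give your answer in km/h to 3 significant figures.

Coriolis parameter at 25°N:
f = 2Ω sin φ = 2 × 7.29×10⁻⁵ × sin 25° = 6.16×10⁻⁵ s⁻¹
Pressure gradient: |∂P/∂n| = 300 Pa / 433000 m = 6.93×10⁻⁴ Pa/m
Geostrophic speed: V_g = |∂P/∂n|/(fρ) = 6.93×10⁻⁴/(6.16×10⁻⁵ × 1.02) = 11.0 m/s
Around a high, pressure-gradient force acts outward with centrifugal, so Coriolis balances both:
fV = (1/ρ)|∂P/∂n| + V²/R  →  V² − fR·V + fR·V_g = 0
With fR = 6.16×10⁻⁵ × 883×10³ m = 54.4 m/s:
V = [fR − √((fR)² − 4 fR V_g)]/2 = [54.4 − √(54.4² − 4×54.4×11)]/2 = 15.4 m/s
Supergeostrophic (V > V_g = 11 m/s), as expected around a high.
Converting: 15.4 m/s × 3.6 = 55.3 km/h

55.3 km/h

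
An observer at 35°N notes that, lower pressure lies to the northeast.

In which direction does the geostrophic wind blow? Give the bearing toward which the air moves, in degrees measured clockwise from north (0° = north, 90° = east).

The pressure-gradient force points toward the northeast (bearing 045°).
Geostrophic balance: in the Northern Hemisphere the Coriolis force deflects motion to the right, so the geostrophic wind blows 90° to the right of the pressure-gradient force (low pressure on the left).
Rotating 045° by 90° clockwise gives 135° — the wind blows toward the southeast.

135°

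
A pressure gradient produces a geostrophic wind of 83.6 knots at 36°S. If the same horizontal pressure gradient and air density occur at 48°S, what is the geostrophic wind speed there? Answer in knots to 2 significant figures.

With the same pressure gradient and density, V_g ∝ 1/f ∝ 1/sin φ.
V₂ = V₁ · sin φ₁ / sin φ₂ = 83.6 × sin 36° / sin 48°
V₂ = 83.6 × 0.5878/0.7431 = 66 knots

66 knots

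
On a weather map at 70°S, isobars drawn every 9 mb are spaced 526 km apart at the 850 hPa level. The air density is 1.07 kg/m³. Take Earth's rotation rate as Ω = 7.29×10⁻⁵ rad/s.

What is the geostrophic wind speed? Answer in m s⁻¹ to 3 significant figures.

11.7 m s⁻¹

Coriolis parameter at 70°S:
f = 2Ω sin φ = 2 × 7.29×10⁻⁵ × sin 70° = 1.37×10⁻⁴ s⁻¹
Pressure gradient: |∂P/∂n| = 900 Pa / 526000 m = 1.71×10⁻³ Pa/m
Geostrophic balance (pressure-gradient force = Coriolis force):
V_g = (1/(fρ)) |∂P/∂n| = 1.71×10⁻³ / (1.37×10⁻⁴ × 1.07) = 11.7 m/s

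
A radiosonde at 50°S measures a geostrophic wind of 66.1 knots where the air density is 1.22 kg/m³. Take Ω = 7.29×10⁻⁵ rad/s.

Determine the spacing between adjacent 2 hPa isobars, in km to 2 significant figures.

Coriolis parameter at 50°S:
f = 2Ω sin φ = 2 × 7.29×10⁻⁵ × sin 50° = 1.12×10⁻⁴ s⁻¹
Wind speed in SI: 66.1 knots = 34.0 m/s
Geostrophic balance rearranged: |∂P/∂n| = f ρ V_g
|∂P/∂n| = 1.12×10⁻⁴ × 1.22 × 34.0 = 4.63×10⁻³ Pa/m
Isobar spacing: Δn = ΔP/|∂P/∂n| = 200 Pa / 4.63×10⁻³ Pa/m = 43164 m ≈ 43 km

43 km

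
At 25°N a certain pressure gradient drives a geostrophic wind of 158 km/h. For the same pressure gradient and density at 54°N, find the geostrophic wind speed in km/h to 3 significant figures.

With the same pressure gradient and density, V_g ∝ 1/f ∝ 1/sin φ.
V₂ = V₁ · sin φ₁ / sin φ₂ = 158 × sin 25° / sin 54°
V₂ = 158 × 0.4226/0.8090 = 82.5 km/h

82.5 km/h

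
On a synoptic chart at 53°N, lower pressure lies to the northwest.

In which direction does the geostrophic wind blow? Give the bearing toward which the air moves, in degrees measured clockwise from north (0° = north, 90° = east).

045°

The pressure-gradient force points toward the northwest (bearing 315°).
Geostrophic balance: in the Northern Hemisphere the Coriolis force deflects motion to the right, so the geostrophic wind blows 90° to the right of the pressure-gradient force (low pressure on the left).
Rotating 315° by 90° clockwise gives 045° — the wind blows toward the northeast.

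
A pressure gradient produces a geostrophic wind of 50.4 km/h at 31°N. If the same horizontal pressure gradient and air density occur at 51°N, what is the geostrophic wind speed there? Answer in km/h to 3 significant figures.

With the same pressure gradient and density, V_g ∝ 1/f ∝ 1/sin φ.
V₂ = V₁ · sin φ₁ / sin φ₂ = 50.4 × sin 31° / sin 51°
V₂ = 50.4 × 0.5150/0.7771 = 33.4 km/h

33.4 km/h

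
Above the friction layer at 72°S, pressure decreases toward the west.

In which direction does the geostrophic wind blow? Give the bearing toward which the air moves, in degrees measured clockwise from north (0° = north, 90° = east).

The pressure-gradient force points toward the west (bearing 270°).
Geostrophic balance: in the Southern Hemisphere the Coriolis force deflects motion to the left, so the geostrophic wind blows 90° to the left of the pressure-gradient force (low pressure on the right).
Rotating 270° by 90° counterclockwise gives 180° — the wind blows toward the south.

180°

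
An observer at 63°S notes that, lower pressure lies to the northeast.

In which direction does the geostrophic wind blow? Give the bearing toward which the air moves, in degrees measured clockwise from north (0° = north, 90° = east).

The pressure-gradient force points toward the northeast (bearing 045°).
Geostrophic balance: in the Southern Hemisphere the Coriolis force deflects motion to the left, so the geostrophic wind blows 90° to the left of the pressure-gradient force (low pressure on the right).
Rotating 045° by 90° counterclockwise gives 315° — the wind blows toward the northwest.

315°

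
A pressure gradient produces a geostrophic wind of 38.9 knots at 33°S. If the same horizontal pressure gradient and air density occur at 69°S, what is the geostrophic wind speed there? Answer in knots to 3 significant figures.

With the same pressure gradient and density, V_g ∝ 1/f ∝ 1/sin φ.
V₂ = V₁ · sin φ₁ / sin φ₂ = 38.9 × sin 33° / sin 69°
V₂ = 38.9 × 0.5446/0.9336 = 22.7 knots

22.7 knots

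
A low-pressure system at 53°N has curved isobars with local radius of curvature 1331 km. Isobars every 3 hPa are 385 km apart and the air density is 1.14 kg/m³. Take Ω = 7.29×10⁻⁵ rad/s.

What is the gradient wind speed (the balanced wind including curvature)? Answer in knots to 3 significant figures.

11.0 knots

Coriolis parameter at 53°N:
f = 2Ω sin φ = 2 × 7.29×10⁻⁵ × sin 53° = 1.16×10⁻⁴ s⁻¹
Pressure gradient: |∂P/∂n| = 300 Pa / 385000 m = 7.79×10⁻⁴ Pa/m
Geostrophic speed: V_g = |∂P/∂n|/(fρ) = 7.79×10⁻⁴/(1.16×10⁻⁴ × 1.14) = 5.87 m/s
Around a low, centrifugal force acts outward with Coriolis, so pressure-gradient force balances both:
(1/ρ)|∂P/∂n| = fV + V²/R  →  V² + fR·V − fR·V_g = 0
With fR = 1.16×10⁻⁴ × 1331×10³ m = 155 m/s:
V = [−fR + √((fR)² + 4 fR V_g)]/2 = [−155 + √(155² + 4×155×5.87)]/2 = 5.66 m/s
Subgeostrophic (V < V_g = 5.87 m/s), as expected around a low.
Converting: 5.66 m/s × 1.944 = 11.0 knots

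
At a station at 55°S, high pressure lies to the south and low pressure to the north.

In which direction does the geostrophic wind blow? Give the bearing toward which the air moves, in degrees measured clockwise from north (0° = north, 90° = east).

The pressure-gradient force points toward the north (bearing 000°).
Geostrophic balance: in the Southern Hemisphere the Coriolis force deflects motion to the left, so the geostrophic wind blows 90° to the left of the pressure-gradient force (low pressure on the right).
Rotating 000° by 90° counterclockwise gives 270° — the wind blows toward the west.

270°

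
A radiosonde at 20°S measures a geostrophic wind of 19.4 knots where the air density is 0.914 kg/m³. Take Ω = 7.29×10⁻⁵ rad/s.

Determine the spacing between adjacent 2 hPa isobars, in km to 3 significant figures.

Coriolis parameter at 20°S:
f = 2Ω sin φ = 2 × 7.29×10⁻⁵ × sin 20° = 4.99×10⁻⁵ s⁻¹
Wind speed in SI: 19.4 knots = 9.98 m/s
Geostrophic balance rearranged: |∂P/∂n| = f ρ V_g
|∂P/∂n| = 4.99×10⁻⁵ × 0.914 × 9.98 = 4.55×10⁻⁴ Pa/m
Isobar spacing: Δn = ΔP/|∂P/∂n| = 200 Pa / 4.55×10⁻⁴ Pa/m = 439678 m ≈ 440 km

440 km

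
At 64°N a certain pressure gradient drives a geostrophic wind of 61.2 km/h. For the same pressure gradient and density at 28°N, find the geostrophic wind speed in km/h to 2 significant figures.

With the same pressure gradient and density, V_g ∝ 1/f ∝ 1/sin φ.
V₂ = V₁ · sin φ₁ / sin φ₂ = 61.2 × sin 64° / sin 28°
V₂ = 61.2 × 0.8988/0.4695 = 120 km/h

120 km/h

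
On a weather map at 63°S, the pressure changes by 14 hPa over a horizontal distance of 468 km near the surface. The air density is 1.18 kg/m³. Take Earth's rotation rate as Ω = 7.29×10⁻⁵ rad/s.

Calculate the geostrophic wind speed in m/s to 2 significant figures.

20 m/s

Coriolis parameter at 63°S:
f = 2Ω sin φ = 2 × 7.29×10⁻⁵ × sin 63° = 1.30×10⁻⁴ s⁻¹
Pressure gradient: |∂P/∂n| = 1400 Pa / 468000 m = 2.99×10⁻³ Pa/m
Geostrophic balance (pressure-gradient force = Coriolis force):
V_g = (1/(fρ)) |∂P/∂n| = 2.99×10⁻³ / (1.30×10⁻⁴ × 1.18) = 19.5 m/s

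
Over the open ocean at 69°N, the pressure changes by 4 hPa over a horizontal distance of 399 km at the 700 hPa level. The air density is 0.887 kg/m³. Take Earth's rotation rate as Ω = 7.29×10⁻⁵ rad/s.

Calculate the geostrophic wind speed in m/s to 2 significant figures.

8.3 m/s

Coriolis parameter at 69°N:
f = 2Ω sin φ = 2 × 7.29×10⁻⁵ × sin 69° = 1.36×10⁻⁴ s⁻¹
Pressure gradient: |∂P/∂n| = 400 Pa / 399000 m = 1.00×10⁻³ Pa/m
Geostrophic balance (pressure-gradient force = Coriolis force):
V_g = (1/(fρ)) |∂P/∂n| = 1.00×10⁻³ / (1.36×10⁻⁴ × 0.887) = 8.30 m/s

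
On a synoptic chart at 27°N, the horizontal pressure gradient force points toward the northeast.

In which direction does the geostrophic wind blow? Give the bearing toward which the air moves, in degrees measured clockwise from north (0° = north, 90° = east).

The pressure-gradient force points toward the northeast (bearing 045°).
Geostrophic balance: in the Northern Hemisphere the Coriolis force deflects motion to the right, so the geostrophic wind blows 90° to the right of the pressure-gradient force (low pressure on the left).
Rotating 045° by 90° clockwise gives 135° — the wind blows toward the southeast.

135°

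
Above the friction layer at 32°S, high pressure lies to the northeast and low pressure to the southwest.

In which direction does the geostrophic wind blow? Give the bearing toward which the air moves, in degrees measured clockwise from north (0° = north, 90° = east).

The pressure-gradient force points toward the southwest (bearing 225°).
Geostrophic balance: in the Southern Hemisphere the Coriolis force deflects motion to the left, so the geostrophic wind blows 90° to the left of the pressure-gradient force (low pressure on the right).
Rotating 225° by 90° counterclockwise gives 135° — the wind blows toward the southeast.

135°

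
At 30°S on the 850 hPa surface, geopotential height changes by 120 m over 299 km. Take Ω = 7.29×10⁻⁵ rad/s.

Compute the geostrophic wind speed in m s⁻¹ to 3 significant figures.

Coriolis parameter at 30°S:
f = 2Ω sin φ = 2 × 7.29×10⁻⁵ × sin 30° = 7.29×10⁻⁵ s⁻¹
Height gradient: |∂Z/∂n| = 120 m / 299000 m = 4.01×10⁻⁴
On a pressure surface, geostrophic balance gives V_g = (g/f)|∂Z/∂n|:
V_g = 9.81 × 4.01×10⁻⁴ / 7.29×10⁻⁵ = 54.0 m/s

54.0 m s⁻¹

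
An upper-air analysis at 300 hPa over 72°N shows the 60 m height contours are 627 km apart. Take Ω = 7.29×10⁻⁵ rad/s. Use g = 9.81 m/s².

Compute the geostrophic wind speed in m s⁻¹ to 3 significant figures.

Coriolis parameter at 72°N:
f = 2Ω sin φ = 2 × 7.29×10⁻⁵ × sin 72° = 1.39×10⁻⁴ s⁻¹
Height gradient: |∂Z/∂n| = 60 m / 627000 m = 9.57×10⁻⁵
On a pressure surface, geostrophic balance gives V_g = (g/f)|∂Z/∂n|:
V_g = 9.81 × 9.57×10⁻⁵ / 1.39×10⁻⁴ = 6.77 m/s

6.77 m s⁻¹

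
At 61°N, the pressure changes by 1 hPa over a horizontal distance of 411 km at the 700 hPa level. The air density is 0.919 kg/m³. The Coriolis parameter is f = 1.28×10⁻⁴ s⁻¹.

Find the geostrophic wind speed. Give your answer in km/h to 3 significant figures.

Pressure gradient: |∂P/∂n| = 100 Pa / 411000 m = 2.43×10⁻⁴ Pa/m
Geostrophic balance (pressure-gradient force = Coriolis force):
V_g = (1/(fρ)) |∂P/∂n| = 2.43×10⁻⁴ / (1.28×10⁻⁴ × 0.919) = 2.07 m/s
Converting: 2.07 m/s × 3.6 = 7.45 km/h

7.45 km/h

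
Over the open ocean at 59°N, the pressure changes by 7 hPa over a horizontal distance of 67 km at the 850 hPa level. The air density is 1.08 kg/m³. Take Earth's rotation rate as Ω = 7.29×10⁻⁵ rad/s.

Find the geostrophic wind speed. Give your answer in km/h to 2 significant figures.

Coriolis parameter at 59°N:
f = 2Ω sin φ = 2 × 7.29×10⁻⁵ × sin 59° = 1.25×10⁻⁴ s⁻¹
Pressure gradient: |∂P/∂n| = 700 Pa / 67000 m = 1.04×10⁻² Pa/m
Geostrophic balance (pressure-gradient force = Coriolis force):
V_g = (1/(fρ)) |∂P/∂n| = 1.04×10⁻² / (1.25×10⁻⁴ × 1.08) = 77.4 m/s
Converting: 77.4 m/s × 3.6 = 280 km/h

280 km/h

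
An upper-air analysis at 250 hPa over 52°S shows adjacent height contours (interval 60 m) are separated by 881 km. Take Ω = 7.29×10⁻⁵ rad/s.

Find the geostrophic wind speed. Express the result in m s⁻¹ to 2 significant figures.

Coriolis parameter at 52°S:
f = 2Ω sin φ = 2 × 7.29×10⁻⁵ × sin 52° = 1.15×10⁻⁴ s⁻¹
Height gradient: |∂Z/∂n| = 60 m / 881000 m = 6.81×10⁻⁵
On a pressure surface, geostrophic balance gives V_g = (g/f)|∂Z/∂n|:
V_g = 9.81 × 6.81×10⁻⁵ / 1.15×10⁻⁴ = 5.82 m/s

5.8 m s⁻¹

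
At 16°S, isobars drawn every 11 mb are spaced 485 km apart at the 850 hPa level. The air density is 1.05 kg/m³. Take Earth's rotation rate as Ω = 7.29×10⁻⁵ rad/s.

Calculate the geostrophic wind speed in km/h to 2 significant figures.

190 km/h

Coriolis parameter at 16°S:
f = 2Ω sin φ = 2 × 7.29×10⁻⁵ × sin 16° = 4.02×10⁻⁵ s⁻¹
Pressure gradient: |∂P/∂n| = 1100 Pa / 485000 m = 2.27×10⁻³ Pa/m
Geostrophic balance (pressure-gradient force = Coriolis force):
V_g = (1/(fρ)) |∂P/∂n| = 2.27×10⁻³ / (4.02×10⁻⁵ × 1.05) = 53.7 m/s
Converting: 53.7 m/s × 3.6 = 190 km/h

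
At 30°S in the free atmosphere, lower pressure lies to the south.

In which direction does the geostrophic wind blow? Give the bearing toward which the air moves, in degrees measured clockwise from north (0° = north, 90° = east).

090°

The pressure-gradient force points toward the south (bearing 180°).
Geostrophic balance: in the Southern Hemisphere the Coriolis force deflects motion to the left, so the geostrophic wind blows 90° to the left of the pressure-gradient force (low pressure on the right).
Rotating 180° by 90° counterclockwise gives 090° — the wind blows toward the east.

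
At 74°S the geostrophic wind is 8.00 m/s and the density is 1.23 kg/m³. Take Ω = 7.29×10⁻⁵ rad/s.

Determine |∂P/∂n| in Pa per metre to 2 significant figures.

Coriolis parameter at 74°S:
f = 2Ω sin φ = 2 × 7.29×10⁻⁵ × sin 74° = 1.40×10⁻⁴ s⁻¹
Geostrophic balance rearranged: |∂P/∂n| = f ρ V_g
|∂P/∂n| = 1.40×10⁻⁴ × 1.23 × 8.00 = 1.38×10⁻³ Pa/m

1.4×10⁻³ Pa/m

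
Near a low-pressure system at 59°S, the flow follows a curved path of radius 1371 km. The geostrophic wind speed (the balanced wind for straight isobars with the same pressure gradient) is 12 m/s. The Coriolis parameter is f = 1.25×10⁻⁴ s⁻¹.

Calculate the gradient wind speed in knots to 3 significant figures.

Around a low, centrifugal force acts outward with Coriolis, so pressure-gradient force balances both:
(1/ρ)|∂P/∂n| = fV + V²/R  →  V² + fR·V − fR·V_g = 0
With fR = 1.25×10⁻⁴ × 1371×10³ m = 171 m/s:
V = [−fR + √((fR)² + 4 fR V_g)]/2 = [−171 + √(171² + 4×171×12)]/2 = 11.3 m/s
Subgeostrophic (V < V_g = 12 m/s), as expected around a low.
Converting: 11.3 m/s × 1.944 = 21.9 knots

21.9 knots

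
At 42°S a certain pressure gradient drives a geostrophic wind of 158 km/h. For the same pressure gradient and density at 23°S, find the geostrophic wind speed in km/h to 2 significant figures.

270 km/h

With the same pressure gradient and density, V_g ∝ 1/f ∝ 1/sin φ.
V₂ = V₁ · sin φ₁ / sin φ₂ = 158 × sin 42° / sin 23°
V₂ = 158 × 0.6691/0.3907 = 270 km/h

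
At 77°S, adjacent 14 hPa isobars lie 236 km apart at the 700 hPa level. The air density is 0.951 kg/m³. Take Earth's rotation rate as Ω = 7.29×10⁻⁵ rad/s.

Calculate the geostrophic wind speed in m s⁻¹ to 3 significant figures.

43.9 m s⁻¹

Coriolis parameter at 77°S:
f = 2Ω sin φ = 2 × 7.29×10⁻⁵ × sin 77° = 1.42×10⁻⁴ s⁻¹
Pressure gradient: |∂P/∂n| = 1400 Pa / 236000 m = 5.93×10⁻³ Pa/m
Geostrophic balance (pressure-gradient force = Coriolis force):
V_g = (1/(fρ)) |∂P/∂n| = 5.93×10⁻³ / (1.42×10⁻⁴ × 0.951) = 43.9 m/s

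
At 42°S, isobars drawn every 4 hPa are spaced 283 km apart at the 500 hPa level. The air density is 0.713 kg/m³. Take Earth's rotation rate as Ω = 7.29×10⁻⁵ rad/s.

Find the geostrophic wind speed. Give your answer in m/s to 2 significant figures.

Coriolis parameter at 42°S:
f = 2Ω sin φ = 2 × 7.29×10⁻⁵ × sin 42° = 9.76×10⁻⁵ s⁻¹
Pressure gradient: |∂P/∂n| = 400 Pa / 283000 m = 1.41×10⁻³ Pa/m
Geostrophic balance (pressure-gradient force = Coriolis force):
V_g = (1/(fρ)) |∂P/∂n| = 1.41×10⁻³ / (9.76×10⁻⁵ × 0.713) = 20.3 m/s

20 m/s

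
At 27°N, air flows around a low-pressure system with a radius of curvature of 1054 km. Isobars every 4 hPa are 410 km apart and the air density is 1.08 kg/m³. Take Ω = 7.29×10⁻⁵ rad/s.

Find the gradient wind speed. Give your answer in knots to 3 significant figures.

22.7 knots

Coriolis parameter at 27°N:
f = 2Ω sin φ = 2 × 7.29×10⁻⁵ × sin 27° = 6.62×10⁻⁵ s⁻¹
Pressure gradient: |∂P/∂n| = 400 Pa / 410000 m = 9.76×10⁻⁴ Pa/m
Geostrophic speed: V_g = |∂P/∂n|/(fρ) = 9.76×10⁻⁴/(6.62×10⁻⁵ × 1.08) = 13.6 m/s
Around a low, centrifugal force acts outward with Coriolis, so pressure-gradient force balances both:
(1/ρ)|∂P/∂n| = fV + V²/R  →  V² + fR·V − fR·V_g = 0
With fR = 6.62×10⁻⁵ × 1054×10³ m = 69.8 m/s:
V = [−fR + √((fR)² + 4 fR V_g)]/2 = [−69.8 + √(69.8² + 4×69.8×13.6)]/2 = 11.7 m/s
Subgeostrophic (V < V_g = 13.6 m/s), as expected around a low.
Converting: 11.7 m/s × 1.944 = 22.7 knots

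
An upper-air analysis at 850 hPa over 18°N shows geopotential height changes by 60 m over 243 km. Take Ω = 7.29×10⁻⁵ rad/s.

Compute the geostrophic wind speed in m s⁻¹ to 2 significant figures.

Coriolis parameter at 18°N:
f = 2Ω sin φ = 2 × 7.29×10⁻⁵ × sin 18° = 4.51×10⁻⁵ s⁻¹
Height gradient: |∂Z/∂n| = 60 m / 243000 m = 2.47×10⁻⁴
On a pressure surface, geostrophic balance gives V_g = (g/f)|∂Z/∂n|:
V_g = 9.81 × 2.47×10⁻⁴ / 4.51×10⁻⁵ = 53.8 m/s

54 m s⁻¹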